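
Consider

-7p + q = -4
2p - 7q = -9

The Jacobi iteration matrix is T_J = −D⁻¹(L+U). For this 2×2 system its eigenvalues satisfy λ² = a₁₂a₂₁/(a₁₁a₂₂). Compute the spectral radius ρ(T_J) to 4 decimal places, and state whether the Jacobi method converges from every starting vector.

0.2020

a₁₂a₂₁/(a₁₁a₂₂) = (1)·(2) / ((-7)·(-7)) = 0.040816
ρ = √|0.040816| = √0.040816 = 0.2020
ρ < 1, so Jacobi converges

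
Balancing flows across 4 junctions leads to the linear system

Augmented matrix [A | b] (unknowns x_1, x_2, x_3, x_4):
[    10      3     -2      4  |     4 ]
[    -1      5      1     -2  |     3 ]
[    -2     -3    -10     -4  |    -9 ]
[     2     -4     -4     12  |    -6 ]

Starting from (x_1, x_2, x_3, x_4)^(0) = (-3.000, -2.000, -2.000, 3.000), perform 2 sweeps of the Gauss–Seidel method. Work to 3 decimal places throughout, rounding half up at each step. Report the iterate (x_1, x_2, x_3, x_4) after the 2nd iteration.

Iteration 1:
  x_1 = (4 - (3)·-2.000 - (-2)·-2.000 - (4)·3.000) / (10) = -0.600
  x_2 = (3 - (-1)·-0.600 - (1)·-2.000 - (-2)·3.000) / (5) = 2.080
  x_3 = (-9 - (-2)·-0.600 - (-3)·2.080 - (-4)·3.000) / (-10) = -0.804
  x_4 = (-6 - (2)·-0.600 - (-4)·2.080 - (-4)·-0.804) / (12) = 0.025
Iteration 2:
  x_1 = (4 - (3)·2.080 - (-2)·-0.804 - (4)·0.025) / (10) = -0.395
  x_2 = (3 - (-1)·-0.395 - (1)·-0.804 - (-2)·0.025) / (5) = 0.692
  x_3 = (-9 - (-2)·-0.395 - (-3)·0.692 - (-4)·0.025) / (-10) = 0.761
  x_4 = (-6 - (2)·-0.395 - (-4)·0.692 - (-4)·0.761) / (12) = 0.050

(-0.395, 0.692, 0.761, 0.050)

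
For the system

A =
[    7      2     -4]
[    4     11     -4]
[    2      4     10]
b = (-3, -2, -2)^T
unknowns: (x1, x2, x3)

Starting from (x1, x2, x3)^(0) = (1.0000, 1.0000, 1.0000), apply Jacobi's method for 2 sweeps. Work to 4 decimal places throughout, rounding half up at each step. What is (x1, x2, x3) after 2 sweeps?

Iteration 1:
  x1 = (-3 - (2)·1.0000 - (-4)·1.0000) / (7) = -0.1429
  x2 = (-2 - (4)·1.0000 - (-4)·1.0000) / (11) = -0.1818
  x3 = (-2 - (2)·1.0000 - (4)·1.0000) / (10) = -0.8000
Iteration 2:
  x1 = (-3 - (2)·-0.1818 - (-4)·-0.8000) / (7) = -0.8338
  x2 = (-2 - (4)·-0.1429 - (-4)·-0.8000) / (11) = -0.4208
  x3 = (-2 - (2)·-0.1429 - (4)·-0.1818) / (10) = -0.0987

(-0.8338, -0.4208, -0.0987)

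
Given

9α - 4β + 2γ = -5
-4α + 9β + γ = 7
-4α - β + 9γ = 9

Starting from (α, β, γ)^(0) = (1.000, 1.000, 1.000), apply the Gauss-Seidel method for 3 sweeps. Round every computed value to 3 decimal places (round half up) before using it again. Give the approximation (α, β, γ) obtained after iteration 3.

Iteration 1:
  α = (-5 - (-4)·1.000 - (2)·1.000) / (9) = -0.333
  β = (7 - (-4)·-0.333 - (1)·1.000) / (9) = 0.519
  γ = (9 - (-4)·-0.333 - (-1)·0.519) / (9) = 0.910
Iteration 2:
  α = (-5 - (-4)·0.519 - (2)·0.910) / (9) = -0.527
  β = (7 - (-4)·-0.527 - (1)·0.910) / (9) = 0.442
  γ = (9 - (-4)·-0.527 - (-1)·0.442) / (9) = 0.815
Iteration 3:
  α = (-5 - (-4)·0.442 - (2)·0.815) / (9) = -0.540
  β = (7 - (-4)·-0.540 - (1)·0.815) / (9) = 0.447
  γ = (9 - (-4)·-0.540 - (-1)·0.447) / (9) = 0.810

(-0.540, 0.447, 0.810)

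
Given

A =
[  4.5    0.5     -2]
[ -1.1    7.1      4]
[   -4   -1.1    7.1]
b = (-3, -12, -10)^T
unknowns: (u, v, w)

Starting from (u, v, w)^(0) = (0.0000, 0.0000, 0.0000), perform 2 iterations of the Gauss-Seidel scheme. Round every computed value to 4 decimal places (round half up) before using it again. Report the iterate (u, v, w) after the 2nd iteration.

Iteration 1:
  u = (-3 - (0.5)·0.0000 - (-2)·0.0000) / (4.5) = -0.6667
  v = (-12 - (-1.1)·-0.6667 - (4)·0.0000) / (7.1) = -1.7934
  w = (-10 - (-4)·-0.6667 - (-1.1)·-1.7934) / (7.1) = -2.0619
Iteration 2:
  u = (-3 - (0.5)·-1.7934 - (-2)·-2.0619) / (4.5) = -1.3838
  v = (-12 - (-1.1)·-1.3838 - (4)·-2.0619) / (7.1) = -0.7429
  w = (-10 - (-4)·-1.3838 - (-1.1)·-0.7429) / (7.1) = -2.3032

(-1.3838, -0.7429, -2.3032)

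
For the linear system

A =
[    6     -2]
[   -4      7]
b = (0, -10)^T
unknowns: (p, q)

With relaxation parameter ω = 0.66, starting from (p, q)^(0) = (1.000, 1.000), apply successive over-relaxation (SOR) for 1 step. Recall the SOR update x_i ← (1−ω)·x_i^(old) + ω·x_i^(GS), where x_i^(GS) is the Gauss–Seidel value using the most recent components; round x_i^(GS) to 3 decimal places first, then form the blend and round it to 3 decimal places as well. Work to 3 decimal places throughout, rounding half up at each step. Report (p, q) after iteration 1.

(0.560, -0.392)

Iteration 1:
  p: GS value = (0 - (-2)·1.000) / (6) = 0.333;  p ← (1−ω)·1.000 + ω·0.333 = 0.560
  q: GS value = (-10 - (-4)·0.560) / (7) = -1.109;  q ← (1−ω)·1.000 + ω·-1.109 = -0.392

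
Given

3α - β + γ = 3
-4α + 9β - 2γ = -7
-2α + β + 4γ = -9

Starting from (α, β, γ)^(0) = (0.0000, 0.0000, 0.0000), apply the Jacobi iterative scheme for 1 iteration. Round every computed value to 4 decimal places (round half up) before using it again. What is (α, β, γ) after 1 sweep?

Iteration 1:
  α = (3 - (-1)·0.0000 - (1)·0.0000) / (3) = 1.0000
  β = (-7 - (-4)·0.0000 - (-2)·0.0000) / (9) = -0.7778
  γ = (-9 - (-2)·0.0000 - (1)·0.0000) / (4) = -2.2500

(1.0000, -0.7778, -2.2500)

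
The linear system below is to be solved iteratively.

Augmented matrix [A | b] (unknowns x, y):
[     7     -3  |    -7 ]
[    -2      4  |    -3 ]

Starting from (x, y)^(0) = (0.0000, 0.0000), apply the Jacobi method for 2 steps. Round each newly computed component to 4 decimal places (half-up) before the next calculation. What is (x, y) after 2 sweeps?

(-1.3214, -1.2500)

Iteration 1:
  x = (-7 - (-3)·0.0000) / (7) = -1.0000
  y = (-3 - (-2)·0.0000) / (4) = -0.7500
Iteration 2:
  x = (-7 - (-3)·-0.7500) / (7) = -1.3214
  y = (-3 - (-2)·-1.0000) / (4) = -1.2500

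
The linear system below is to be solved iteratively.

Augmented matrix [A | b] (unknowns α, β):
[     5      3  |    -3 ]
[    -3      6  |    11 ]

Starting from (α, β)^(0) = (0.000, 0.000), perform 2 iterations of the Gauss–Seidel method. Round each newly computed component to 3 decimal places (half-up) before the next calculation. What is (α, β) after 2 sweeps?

(-1.520, 1.073)

Iteration 1:
  α = (-3 - (3)·0.000) / (5) = -0.600
  β = (11 - (-3)·-0.600) / (6) = 1.533
Iteration 2:
  α = (-3 - (3)·1.533) / (5) = -1.520
  β = (11 - (-3)·-1.520) / (6) = 1.073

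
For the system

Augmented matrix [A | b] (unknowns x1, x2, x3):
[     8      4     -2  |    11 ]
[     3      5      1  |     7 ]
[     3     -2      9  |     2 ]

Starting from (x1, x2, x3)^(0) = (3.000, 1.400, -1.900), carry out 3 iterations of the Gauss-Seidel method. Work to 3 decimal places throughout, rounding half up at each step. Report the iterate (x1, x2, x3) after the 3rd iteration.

Iteration 1:
  x1 = (11 - (4)·1.400 - (-2)·-1.900) / (8) = 0.200
  x2 = (7 - (3)·0.200 - (1)·-1.900) / (5) = 1.660
  x3 = (2 - (3)·0.200 - (-2)·1.660) / (9) = 0.524
Iteration 2:
  x1 = (11 - (4)·1.660 - (-2)·0.524) / (8) = 0.676
  x2 = (7 - (3)·0.676 - (1)·0.524) / (5) = 0.890
  x3 = (2 - (3)·0.676 - (-2)·0.890) / (9) = 0.195
Iteration 3:
  x1 = (11 - (4)·0.890 - (-2)·0.195) / (8) = 0.979
  x2 = (7 - (3)·0.979 - (1)·0.195) / (5) = 0.774
  x3 = (2 - (3)·0.979 - (-2)·0.774) / (9) = 0.068

(0.979, 0.774, 0.068)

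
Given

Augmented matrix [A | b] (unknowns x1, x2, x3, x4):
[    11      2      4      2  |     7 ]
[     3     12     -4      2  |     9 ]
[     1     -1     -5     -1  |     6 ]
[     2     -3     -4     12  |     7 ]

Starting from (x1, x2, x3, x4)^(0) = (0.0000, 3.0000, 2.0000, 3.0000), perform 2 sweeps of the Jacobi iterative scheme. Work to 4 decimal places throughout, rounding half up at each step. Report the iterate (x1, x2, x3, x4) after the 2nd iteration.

Iteration 1:
  x1 = (7 - (2)·3.0000 - (4)·2.0000 - (2)·3.0000) / (11) = -1.1818
  x2 = (9 - (3)·0.0000 - (-4)·2.0000 - (2)·3.0000) / (12) = 0.9167
  x3 = (6 - (1)·0.0000 - (-1)·3.0000 - (-1)·3.0000) / (-5) = -2.4000
  x4 = (7 - (2)·0.0000 - (-3)·3.0000 - (-4)·2.0000) / (12) = 2.0000
Iteration 2:
  x1 = (7 - (2)·0.9167 - (4)·-2.4000 - (2)·2.0000) / (11) = 0.9788
  x2 = (9 - (3)·-1.1818 - (-4)·-2.4000 - (2)·2.0000) / (12) = -0.0879
  x3 = (6 - (1)·-1.1818 - (-1)·0.9167 - (-1)·2.0000) / (-5) = -2.0197
  x4 = (7 - (2)·-1.1818 - (-3)·0.9167 - (-4)·-2.4000) / (12) = 0.2095

(0.9788, -0.0879, -2.0197, 0.2095)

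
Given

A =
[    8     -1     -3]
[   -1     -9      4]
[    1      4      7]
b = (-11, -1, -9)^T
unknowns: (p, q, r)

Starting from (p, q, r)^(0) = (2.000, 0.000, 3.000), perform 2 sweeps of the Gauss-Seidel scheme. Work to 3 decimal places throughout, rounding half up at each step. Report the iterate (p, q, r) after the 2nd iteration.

Iteration 1:
  p = (-11 - (-1)·0.000 - (-3)·3.000) / (8) = -0.250
  q = (-1 - (-1)·-0.250 - (4)·3.000) / (-9) = 1.472
  r = (-9 - (1)·-0.250 - (4)·1.472) / (7) = -2.091
Iteration 2:
  p = (-11 - (-1)·1.472 - (-3)·-2.091) / (8) = -1.975
  q = (-1 - (-1)·-1.975 - (4)·-2.091) / (-9) = -0.599
  r = (-9 - (1)·-1.975 - (4)·-0.599) / (7) = -0.661

(-1.975, -0.599, -0.661)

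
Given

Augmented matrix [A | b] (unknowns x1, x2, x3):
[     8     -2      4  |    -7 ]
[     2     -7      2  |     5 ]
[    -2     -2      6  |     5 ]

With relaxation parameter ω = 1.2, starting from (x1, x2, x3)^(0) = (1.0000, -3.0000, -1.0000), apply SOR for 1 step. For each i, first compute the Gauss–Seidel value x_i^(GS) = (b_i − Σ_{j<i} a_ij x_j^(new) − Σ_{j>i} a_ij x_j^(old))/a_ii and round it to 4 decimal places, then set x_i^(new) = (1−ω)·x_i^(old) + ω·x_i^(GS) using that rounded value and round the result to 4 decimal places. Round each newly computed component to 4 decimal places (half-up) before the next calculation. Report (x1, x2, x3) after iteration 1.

Iteration 1:
  x1: GS value = (-7 - (-2)·-3.0000 - (4)·-1.0000) / (8) = -1.1250;  x1 ← (1−ω)·1.0000 + ω·-1.1250 = -1.5500
  x2: GS value = (5 - (2)·-1.5500 - (2)·-1.0000) / (-7) = -1.4429;  x2 ← (1−ω)·-3.0000 + ω·-1.4429 = -1.1315
  x3: GS value = (5 - (-2)·-1.5500 - (-2)·-1.1315) / (6) = -0.0605;  x3 ← (1−ω)·-1.0000 + ω·-0.0605 = 0.1274

(-1.5500, -1.1315, 0.1274)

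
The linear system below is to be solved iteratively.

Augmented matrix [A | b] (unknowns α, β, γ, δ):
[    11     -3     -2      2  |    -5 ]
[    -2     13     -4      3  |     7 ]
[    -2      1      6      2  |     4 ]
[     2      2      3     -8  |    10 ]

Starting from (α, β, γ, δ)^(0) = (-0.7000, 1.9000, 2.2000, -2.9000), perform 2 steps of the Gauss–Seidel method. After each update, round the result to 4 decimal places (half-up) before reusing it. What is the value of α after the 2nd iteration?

0.3752

Iteration 1:
  α = (-5 - (-3)·1.9000 - (-2)·2.2000 - (2)·-2.9000) / (11) = 0.9909
  β = (7 - (-2)·0.9909 - (-4)·2.2000 - (3)·-2.9000) / (13) = 2.0371
  γ = (4 - (-2)·0.9909 - (1)·2.0371 - (2)·-2.9000) / (6) = 1.6241
  δ = (10 - (2)·0.9909 - (2)·2.0371 - (3)·1.6241) / (-8) = 0.1160
Iteration 2:
  α = (-5 - (-3)·2.0371 - (-2)·1.6241 - (2)·0.1160) / (11) = 0.3752
  β = (7 - (-2)·0.3752 - (-4)·1.6241 - (3)·0.1160) / (13) = 1.0691
  γ = (4 - (-2)·0.3752 - (1)·1.0691 - (2)·0.1160) / (6) = 0.5749
  δ = (10 - (2)·0.3752 - (2)·1.0691 - (3)·0.5749) / (-8) = -0.6733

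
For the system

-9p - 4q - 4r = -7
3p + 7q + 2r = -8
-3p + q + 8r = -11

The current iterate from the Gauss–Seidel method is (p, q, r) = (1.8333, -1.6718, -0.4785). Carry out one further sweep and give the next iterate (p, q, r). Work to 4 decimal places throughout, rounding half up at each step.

One sweep:
  p = (-7 - (-4)·-1.6718 - (-4)·-0.4785) / (-9) = 1.7335
  q = (-8 - (3)·1.7335 - (2)·-0.4785) / (7) = -1.7491
  r = (-11 - (-3)·1.7335 - (1)·-1.7491) / (8) = -0.5063

(1.7335, -1.7491, -0.5063)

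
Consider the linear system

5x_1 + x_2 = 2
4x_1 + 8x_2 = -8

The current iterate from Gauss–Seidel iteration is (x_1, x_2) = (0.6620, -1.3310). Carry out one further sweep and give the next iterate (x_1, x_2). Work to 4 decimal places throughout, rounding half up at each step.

One sweep:
  x_1 = (2 - (1)·-1.3310) / (5) = 0.6662
  x_2 = (-8 - (4)·0.6662) / (8) = -1.3331

(0.6662, -1.3331)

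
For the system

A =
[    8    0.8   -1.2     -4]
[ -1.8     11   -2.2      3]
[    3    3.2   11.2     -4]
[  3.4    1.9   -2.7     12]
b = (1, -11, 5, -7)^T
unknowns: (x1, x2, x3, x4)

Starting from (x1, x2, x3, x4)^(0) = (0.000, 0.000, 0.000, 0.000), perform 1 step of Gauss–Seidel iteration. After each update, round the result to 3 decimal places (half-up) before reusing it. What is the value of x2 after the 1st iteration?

Iteration 1:
  x1 = (1 - (0.8)·0.000 - (-1.2)·0.000 - (-4)·0.000) / (8) = 0.125
  x2 = (-11 - (-1.8)·0.125 - (-2.2)·0.000 - (3)·0.000) / (11) = -0.980
  x3 = (5 - (3)·0.125 - (3.2)·-0.980 - (-4)·0.000) / (11.2) = 0.693
  x4 = (-7 - (3.4)·0.125 - (1.9)·-0.980 - (-2.7)·0.693) / (12) = -0.308

-0.980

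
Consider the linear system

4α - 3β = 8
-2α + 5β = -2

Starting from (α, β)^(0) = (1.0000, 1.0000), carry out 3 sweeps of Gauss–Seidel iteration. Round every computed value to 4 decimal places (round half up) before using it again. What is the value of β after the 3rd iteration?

Iteration 1:
  α = (8 - (-3)·1.0000) / (4) = 2.7500
  β = (-2 - (-2)·2.7500) / (5) = 0.7000
Iteration 2:
  α = (8 - (-3)·0.7000) / (4) = 2.5250
  β = (-2 - (-2)·2.5250) / (5) = 0.6100
Iteration 3:
  α = (8 - (-3)·0.6100) / (4) = 2.4575
  β = (-2 - (-2)·2.4575) / (5) = 0.5830

0.5830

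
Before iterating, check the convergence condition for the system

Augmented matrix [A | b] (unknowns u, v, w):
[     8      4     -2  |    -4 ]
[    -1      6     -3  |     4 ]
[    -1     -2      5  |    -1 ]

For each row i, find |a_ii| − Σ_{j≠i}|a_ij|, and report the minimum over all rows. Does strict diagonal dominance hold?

row 1: |8| − (4+2) = 2
row 2: |6| − (1+3) = 2
row 3: |5| − (1+2) = 2
minimum over rows = 2 → strictly diagonally dominant (convergence guaranteed)

2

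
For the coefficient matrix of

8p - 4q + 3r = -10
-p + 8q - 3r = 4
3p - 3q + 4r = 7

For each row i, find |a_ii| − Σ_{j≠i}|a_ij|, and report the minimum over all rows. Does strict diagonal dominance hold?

-2

row 1: |8| − (4+3) = 1
row 2: |8| − (1+3) = 4
row 3: |4| − (3+3) = -2
minimum over rows = -2 → not strictly diagonally dominant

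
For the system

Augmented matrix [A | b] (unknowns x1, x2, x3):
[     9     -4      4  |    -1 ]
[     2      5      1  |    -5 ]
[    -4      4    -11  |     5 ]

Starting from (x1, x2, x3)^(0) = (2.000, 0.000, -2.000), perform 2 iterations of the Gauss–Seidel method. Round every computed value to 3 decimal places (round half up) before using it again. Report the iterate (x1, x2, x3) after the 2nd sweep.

Iteration 1:
  x1 = (-1 - (-4)·0.000 - (4)·-2.000) / (9) = 0.778
  x2 = (-5 - (2)·0.778 - (1)·-2.000) / (5) = -0.911
  x3 = (5 - (-4)·0.778 - (4)·-0.911) / (-11) = -1.069
Iteration 2:
  x1 = (-1 - (-4)·-0.911 - (4)·-1.069) / (9) = -0.041
  x2 = (-5 - (2)·-0.041 - (1)·-1.069) / (5) = -0.770
  x3 = (5 - (-4)·-0.041 - (4)·-0.770) / (-11) = -0.720

(-0.041, -0.770, -0.720)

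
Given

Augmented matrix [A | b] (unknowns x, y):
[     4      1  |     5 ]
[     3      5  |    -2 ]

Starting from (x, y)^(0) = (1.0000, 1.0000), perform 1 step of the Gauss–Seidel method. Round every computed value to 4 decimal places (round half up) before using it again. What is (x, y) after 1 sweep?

(1.0000, -1.0000)

Iteration 1:
  x = (5 - (1)·1.0000) / (4) = 1.0000
  y = (-2 - (3)·1.0000) / (5) = -1.0000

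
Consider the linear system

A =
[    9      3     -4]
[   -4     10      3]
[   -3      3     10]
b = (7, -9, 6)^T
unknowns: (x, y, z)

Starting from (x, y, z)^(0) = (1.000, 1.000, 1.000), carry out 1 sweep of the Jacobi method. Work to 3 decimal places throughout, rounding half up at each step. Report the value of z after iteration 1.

Iteration 1:
  x = (7 - (3)·1.000 - (-4)·1.000) / (9) = 0.889
  y = (-9 - (-4)·1.000 - (3)·1.000) / (10) = -0.800
  z = (6 - (-3)·1.000 - (3)·1.000) / (10) = 0.600

0.600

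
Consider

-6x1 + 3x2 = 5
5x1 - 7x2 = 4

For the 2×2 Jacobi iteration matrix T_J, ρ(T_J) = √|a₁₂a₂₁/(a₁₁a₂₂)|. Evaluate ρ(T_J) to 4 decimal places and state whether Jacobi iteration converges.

0.5976

a₁₂a₂₁/(a₁₁a₂₂) = (3)·(5) / ((-6)·(-7)) = 0.357143
ρ = √|0.357143| = √0.357143 = 0.5976
ρ < 1, so Jacobi converges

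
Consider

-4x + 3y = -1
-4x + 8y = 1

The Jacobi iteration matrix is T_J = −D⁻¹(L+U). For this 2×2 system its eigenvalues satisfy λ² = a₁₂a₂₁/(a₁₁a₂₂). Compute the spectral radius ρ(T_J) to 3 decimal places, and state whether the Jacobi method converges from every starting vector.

a₁₂a₂₁/(a₁₁a₂₂) = (3)·(-4) / ((-4)·(8)) = 0.375000
ρ = √|0.375000| = √0.375000 = 0.612
ρ < 1, so Jacobi converges

0.612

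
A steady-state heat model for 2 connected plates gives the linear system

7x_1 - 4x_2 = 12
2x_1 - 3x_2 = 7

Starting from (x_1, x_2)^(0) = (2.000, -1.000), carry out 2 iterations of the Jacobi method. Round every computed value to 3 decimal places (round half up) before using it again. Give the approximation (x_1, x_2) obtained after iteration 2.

(1.143, -1.571)

Iteration 1:
  x_1 = (12 - (-4)·-1.000) / (7) = 1.143
  x_2 = (7 - (2)·2.000) / (-3) = -1.000
Iteration 2:
  x_1 = (12 - (-4)·-1.000) / (7) = 1.143
  x_2 = (7 - (2)·1.143) / (-3) = -1.571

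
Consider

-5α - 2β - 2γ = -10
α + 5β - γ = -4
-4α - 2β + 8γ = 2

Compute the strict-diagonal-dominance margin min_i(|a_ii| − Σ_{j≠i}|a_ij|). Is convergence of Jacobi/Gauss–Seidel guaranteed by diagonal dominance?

row 1: |-5| − (2+2) = 1
row 2: |5| − (1+1) = 3
row 3: |8| − (4+2) = 2
minimum over rows = 1 → strictly diagonally dominant (convergence guaranteed)

1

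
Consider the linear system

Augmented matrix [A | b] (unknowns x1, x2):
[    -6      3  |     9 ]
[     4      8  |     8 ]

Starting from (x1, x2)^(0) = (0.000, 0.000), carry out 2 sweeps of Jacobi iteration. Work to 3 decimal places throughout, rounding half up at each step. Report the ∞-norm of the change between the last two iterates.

0.750

Iteration 1:
  x1 = (9 - (3)·0.000) / (-6) = -1.500
  x2 = (8 - (4)·0.000) / (8) = 1.000
Iteration 2:
  x1 = (9 - (3)·1.000) / (-6) = -1.000
  x2 = (8 - (4)·-1.500) / (8) = 1.750
Change: (0.500, 0.750) → max |·| = 0.750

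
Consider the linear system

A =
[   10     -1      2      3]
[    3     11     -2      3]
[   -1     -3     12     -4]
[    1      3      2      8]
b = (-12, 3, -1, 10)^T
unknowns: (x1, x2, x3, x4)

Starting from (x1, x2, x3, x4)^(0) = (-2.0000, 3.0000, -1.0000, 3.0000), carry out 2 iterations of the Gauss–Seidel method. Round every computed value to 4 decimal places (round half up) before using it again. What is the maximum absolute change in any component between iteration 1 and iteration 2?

Iteration 1:
  x1 = (-12 - (-1)·3.0000 - (2)·-1.0000 - (3)·3.0000) / (10) = -1.6000
  x2 = (3 - (3)·-1.6000 - (-2)·-1.0000 - (3)·3.0000) / (11) = -0.2909
  x3 = (-1 - (-1)·-1.6000 - (-3)·-0.2909 - (-4)·3.0000) / (12) = 0.7106
  x4 = (10 - (1)·-1.6000 - (3)·-0.2909 - (2)·0.7106) / (8) = 1.3814
Iteration 2:
  x1 = (-12 - (-1)·-0.2909 - (2)·0.7106 - (3)·1.3814) / (10) = -1.7856
  x2 = (3 - (3)·-1.7856 - (-2)·0.7106 - (3)·1.3814) / (11) = 0.5122
  x3 = (-1 - (-1)·-1.7856 - (-3)·0.5122 - (-4)·1.3814) / (12) = 0.3564
  x4 = (10 - (1)·-1.7856 - (3)·0.5122 - (2)·0.3564) / (8) = 1.1920
Change: (-0.1856, 0.8031, -0.3542, -0.1894) → max |·| = 0.8031

0.8031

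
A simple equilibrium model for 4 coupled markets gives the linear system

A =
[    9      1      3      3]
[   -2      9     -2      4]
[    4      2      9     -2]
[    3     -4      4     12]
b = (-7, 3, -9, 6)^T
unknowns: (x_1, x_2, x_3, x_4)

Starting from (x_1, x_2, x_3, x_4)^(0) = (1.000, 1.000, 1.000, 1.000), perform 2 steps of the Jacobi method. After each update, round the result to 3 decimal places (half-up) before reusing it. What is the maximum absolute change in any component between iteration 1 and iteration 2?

1.231

Iteration 1:
  x_1 = (-7 - (1)·1.000 - (3)·1.000 - (3)·1.000) / (9) = -1.556
  x_2 = (3 - (-2)·1.000 - (-2)·1.000 - (4)·1.000) / (9) = 0.333
  x_3 = (-9 - (4)·1.000 - (2)·1.000 - (-2)·1.000) / (9) = -1.444
  x_4 = (6 - (3)·1.000 - (-4)·1.000 - (4)·1.000) / (12) = 0.250
Iteration 2:
  x_1 = (-7 - (1)·0.333 - (3)·-1.444 - (3)·0.250) / (9) = -0.417
  x_2 = (3 - (-2)·-1.556 - (-2)·-1.444 - (4)·0.250) / (9) = -0.444
  x_3 = (-9 - (4)·-1.556 - (2)·0.333 - (-2)·0.250) / (9) = -0.327
  x_4 = (6 - (3)·-1.556 - (-4)·0.333 - (4)·-1.444) / (12) = 1.481
Change: (1.139, -0.777, 1.117, 1.231) → max |·| = 1.231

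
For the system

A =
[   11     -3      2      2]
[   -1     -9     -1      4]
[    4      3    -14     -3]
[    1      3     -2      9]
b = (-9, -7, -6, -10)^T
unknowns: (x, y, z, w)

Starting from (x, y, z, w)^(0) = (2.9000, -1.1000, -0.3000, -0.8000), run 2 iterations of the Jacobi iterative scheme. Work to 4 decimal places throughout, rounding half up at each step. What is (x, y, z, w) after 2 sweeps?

Iteration 1:
  x = (-9 - (-3)·-1.1000 - (2)·-0.3000 - (2)·-0.8000) / (11) = -0.9182
  y = (-7 - (-1)·2.9000 - (-1)·-0.3000 - (4)·-0.8000) / (-9) = 0.1333
  z = (-6 - (4)·2.9000 - (3)·-1.1000 - (-3)·-0.8000) / (-14) = 1.1929
  w = (-10 - (1)·2.9000 - (3)·-1.1000 - (-2)·-0.3000) / (9) = -1.1333
Iteration 2:
  x = (-9 - (-3)·0.1333 - (2)·1.1929 - (2)·-1.1333) / (11) = -0.7927
  y = (-7 - (-1)·-0.9182 - (-1)·1.1929 - (4)·-1.1333) / (-9) = 0.2436
  z = (-6 - (4)·-0.9182 - (3)·0.1333 - (-3)·-1.1333) / (-14) = 0.4376
  w = (-10 - (1)·-0.9182 - (3)·0.1333 - (-2)·1.1929) / (9) = -0.7884

(-0.7927, 0.2436, 0.4376, -0.7884)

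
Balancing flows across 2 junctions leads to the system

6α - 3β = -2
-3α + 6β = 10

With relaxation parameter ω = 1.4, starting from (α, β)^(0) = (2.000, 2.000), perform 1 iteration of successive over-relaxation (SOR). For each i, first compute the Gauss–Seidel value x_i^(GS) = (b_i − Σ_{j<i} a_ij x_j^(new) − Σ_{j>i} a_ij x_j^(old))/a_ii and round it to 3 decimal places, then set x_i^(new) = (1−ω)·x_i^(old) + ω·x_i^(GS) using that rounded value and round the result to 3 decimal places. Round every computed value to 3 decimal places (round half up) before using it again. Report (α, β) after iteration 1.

Iteration 1:
  α: GS value = (-2 - (-3)·2.000) / (6) = 0.667;  α ← (1−ω)·2.000 + ω·0.667 = 0.134
  β: GS value = (10 - (-3)·0.134) / (6) = 1.734;  β ← (1−ω)·2.000 + ω·1.734 = 1.628

(0.134, 1.628)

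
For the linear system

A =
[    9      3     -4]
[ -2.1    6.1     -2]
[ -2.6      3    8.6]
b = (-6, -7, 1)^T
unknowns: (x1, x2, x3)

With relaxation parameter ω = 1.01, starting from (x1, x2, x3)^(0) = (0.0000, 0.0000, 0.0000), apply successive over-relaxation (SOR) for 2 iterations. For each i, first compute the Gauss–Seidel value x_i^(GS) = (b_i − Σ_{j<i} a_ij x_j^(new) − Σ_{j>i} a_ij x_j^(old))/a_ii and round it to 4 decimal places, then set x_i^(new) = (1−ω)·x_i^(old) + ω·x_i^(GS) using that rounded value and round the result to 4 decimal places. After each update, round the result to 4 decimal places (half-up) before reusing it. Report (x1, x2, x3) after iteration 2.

(-0.0168, -1.0176, 0.4668)

Iteration 1:
  x1: GS value = (-6 - (3)·0.0000 - (-4)·0.0000) / (9) = -0.6667;  x1 ← (1−ω)·0.0000 + ω·-0.6667 = -0.6734
  x2: GS value = (-7 - (-2.1)·-0.6734 - (-2)·0.0000) / (6.1) = -1.3794;  x2 ← (1−ω)·0.0000 + ω·-1.3794 = -1.3932
  x3: GS value = (1 - (-2.6)·-0.6734 - (3)·-1.3932) / (8.6) = 0.3987;  x3 ← (1−ω)·0.0000 + ω·0.3987 = 0.4027
Iteration 2:
  x1: GS value = (-6 - (3)·-1.3932 - (-4)·0.4027) / (9) = -0.0233;  x1 ← (1−ω)·-0.6734 + ω·-0.0233 = -0.0168
  x2: GS value = (-7 - (-2.1)·-0.0168 - (-2)·0.4027) / (6.1) = -1.0213;  x2 ← (1−ω)·-1.3932 + ω·-1.0213 = -1.0176
  x3: GS value = (1 - (-2.6)·-0.0168 - (3)·-1.0176) / (8.6) = 0.4662;  x3 ← (1−ω)·0.4027 + ω·0.4662 = 0.4668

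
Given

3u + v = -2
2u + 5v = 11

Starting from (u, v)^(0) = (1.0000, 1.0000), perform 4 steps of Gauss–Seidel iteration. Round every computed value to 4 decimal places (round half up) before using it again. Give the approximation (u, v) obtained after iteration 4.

Iteration 1:
  u = (-2 - (1)·1.0000) / (3) = -1.0000
  v = (11 - (2)·-1.0000) / (5) = 2.6000
Iteration 2:
  u = (-2 - (1)·2.6000) / (3) = -1.5333
  v = (11 - (2)·-1.5333) / (5) = 2.8133
Iteration 3:
  u = (-2 - (1)·2.8133) / (3) = -1.6044
  v = (11 - (2)·-1.6044) / (5) = 2.8418
Iteration 4:
  u = (-2 - (1)·2.8418) / (3) = -1.6139
  v = (11 - (2)·-1.6139) / (5) = 2.8456

(-1.6139, 2.8456)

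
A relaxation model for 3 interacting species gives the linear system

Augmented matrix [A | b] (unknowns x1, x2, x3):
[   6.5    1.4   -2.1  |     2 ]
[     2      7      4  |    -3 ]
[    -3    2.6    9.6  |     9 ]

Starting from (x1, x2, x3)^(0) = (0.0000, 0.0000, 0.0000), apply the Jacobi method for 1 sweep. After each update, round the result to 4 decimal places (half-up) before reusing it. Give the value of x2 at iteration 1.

-0.4286

Iteration 1:
  x1 = (2 - (1.4)·0.0000 - (-2.1)·0.0000) / (6.5) = 0.3077
  x2 = (-3 - (2)·0.0000 - (4)·0.0000) / (7) = -0.4286
  x3 = (9 - (-3)·0.0000 - (2.6)·0.0000) / (9.6) = 0.9375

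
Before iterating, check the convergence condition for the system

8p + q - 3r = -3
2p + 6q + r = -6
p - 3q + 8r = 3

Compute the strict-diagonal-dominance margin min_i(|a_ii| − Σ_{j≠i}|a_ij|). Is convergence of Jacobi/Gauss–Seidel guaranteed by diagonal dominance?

row 1: |8| − (1+3) = 4
row 2: |6| − (2+1) = 3
row 3: |8| − (1+3) = 4
minimum over rows = 3 → strictly diagonally dominant (convergence guaranteed)

3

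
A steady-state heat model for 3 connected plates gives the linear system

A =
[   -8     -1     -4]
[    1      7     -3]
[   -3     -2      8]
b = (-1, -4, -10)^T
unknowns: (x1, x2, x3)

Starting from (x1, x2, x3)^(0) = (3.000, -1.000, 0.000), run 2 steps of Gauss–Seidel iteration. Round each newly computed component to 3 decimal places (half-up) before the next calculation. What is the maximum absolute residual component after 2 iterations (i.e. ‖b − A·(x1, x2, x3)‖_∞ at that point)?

Iteration 1:
  x1 = (-1 - (-1)·-1.000 - (-4)·0.000) / (-8) = 0.250
  x2 = (-4 - (1)·0.250 - (-3)·0.000) / (7) = -0.607
  x3 = (-10 - (-3)·0.250 - (-2)·-0.607) / (8) = -1.308
Iteration 2:
  x1 = (-1 - (-1)·-0.607 - (-4)·-1.308) / (-8) = 0.855
  x2 = (-4 - (1)·0.855 - (-3)·-1.308) / (7) = -1.254
  x3 = (-10 - (-3)·0.855 - (-2)·-1.254) / (8) = -1.243
Residual b − A·x = (-0.386, 0.194, 0.001); ∞-norm = 0.386

0.386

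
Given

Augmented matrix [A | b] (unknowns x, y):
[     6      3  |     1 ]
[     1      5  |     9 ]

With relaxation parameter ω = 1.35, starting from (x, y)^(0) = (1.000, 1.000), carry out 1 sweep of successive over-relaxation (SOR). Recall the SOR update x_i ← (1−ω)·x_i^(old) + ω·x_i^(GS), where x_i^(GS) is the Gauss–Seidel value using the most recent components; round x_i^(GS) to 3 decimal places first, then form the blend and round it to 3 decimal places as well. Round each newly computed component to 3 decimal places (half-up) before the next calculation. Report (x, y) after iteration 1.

Iteration 1:
  x: GS value = (1 - (3)·1.000) / (6) = -0.333;  x ← (1−ω)·1.000 + ω·-0.333 = -0.800
  y: GS value = (9 - (1)·-0.800) / (5) = 1.960;  y ← (1−ω)·1.000 + ω·1.960 = 2.296

(-0.800, 2.296)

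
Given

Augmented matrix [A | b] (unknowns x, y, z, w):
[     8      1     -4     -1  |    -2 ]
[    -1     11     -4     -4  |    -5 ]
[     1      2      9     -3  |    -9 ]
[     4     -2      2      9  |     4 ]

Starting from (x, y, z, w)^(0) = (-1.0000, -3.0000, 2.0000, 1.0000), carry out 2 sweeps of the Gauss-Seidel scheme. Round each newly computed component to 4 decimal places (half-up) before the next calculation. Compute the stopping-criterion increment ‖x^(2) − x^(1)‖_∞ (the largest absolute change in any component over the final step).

Iteration 1:
  x = (-2 - (1)·-3.0000 - (-4)·2.0000 - (-1)·1.0000) / (8) = 1.2500
  y = (-5 - (-1)·1.2500 - (-4)·2.0000 - (-4)·1.0000) / (11) = 0.7500
  z = (-9 - (1)·1.2500 - (2)·0.7500 - (-3)·1.0000) / (9) = -0.9722
  w = (4 - (4)·1.2500 - (-2)·0.7500 - (2)·-0.9722) / (9) = 0.2716
Iteration 2:
  x = (-2 - (1)·0.7500 - (-4)·-0.9722 - (-1)·0.2716) / (8) = -0.7959
  y = (-5 - (-1)·-0.7959 - (-4)·-0.9722 - (-4)·0.2716) / (11) = -0.7817
  z = (-9 - (1)·-0.7959 - (2)·-0.7817 - (-3)·0.2716) / (9) = -0.6473
  w = (4 - (4)·-0.7959 - (-2)·-0.7817 - (2)·-0.6473) / (9) = 0.7683
Change: (-2.0459, -1.5317, 0.3249, 0.4967) → max |·| = 2.0459

2.0459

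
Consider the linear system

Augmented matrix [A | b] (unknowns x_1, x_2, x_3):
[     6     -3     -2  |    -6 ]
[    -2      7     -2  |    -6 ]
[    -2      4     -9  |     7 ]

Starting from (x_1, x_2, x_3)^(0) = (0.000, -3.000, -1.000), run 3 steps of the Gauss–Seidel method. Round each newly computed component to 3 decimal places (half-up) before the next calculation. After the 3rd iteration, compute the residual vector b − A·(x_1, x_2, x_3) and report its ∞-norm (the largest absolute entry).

Iteration 1:
  x_1 = (-6 - (-3)·-3.000 - (-2)·-1.000) / (6) = -2.833
  x_2 = (-6 - (-2)·-2.833 - (-2)·-1.000) / (7) = -1.952
  x_3 = (7 - (-2)·-2.833 - (4)·-1.952) / (-9) = -1.016
Iteration 2:
  x_1 = (-6 - (-3)·-1.952 - (-2)·-1.016) / (6) = -2.315
  x_2 = (-6 - (-2)·-2.315 - (-2)·-1.016) / (7) = -1.809
  x_3 = (7 - (-2)·-2.315 - (4)·-1.809) / (-9) = -1.067
Iteration 3:
  x_1 = (-6 - (-3)·-1.809 - (-2)·-1.067) / (6) = -2.260
  x_2 = (-6 - (-2)·-2.260 - (-2)·-1.067) / (7) = -1.808
  x_3 = (7 - (-2)·-2.260 - (4)·-1.808) / (-9) = -1.079
Residual b − A·x = (-0.022, -0.022, 0.001); ∞-norm = 0.022

0.022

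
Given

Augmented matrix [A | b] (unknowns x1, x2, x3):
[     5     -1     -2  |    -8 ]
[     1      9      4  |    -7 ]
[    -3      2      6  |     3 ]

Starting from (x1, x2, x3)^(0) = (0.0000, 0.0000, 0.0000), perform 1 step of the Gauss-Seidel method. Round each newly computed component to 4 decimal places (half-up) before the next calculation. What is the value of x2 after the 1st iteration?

-0.6000

Iteration 1:
  x1 = (-8 - (-1)·0.0000 - (-2)·0.0000) / (5) = -1.6000
  x2 = (-7 - (1)·-1.6000 - (4)·0.0000) / (9) = -0.6000
  x3 = (3 - (-3)·-1.6000 - (2)·-0.6000) / (6) = -0.1000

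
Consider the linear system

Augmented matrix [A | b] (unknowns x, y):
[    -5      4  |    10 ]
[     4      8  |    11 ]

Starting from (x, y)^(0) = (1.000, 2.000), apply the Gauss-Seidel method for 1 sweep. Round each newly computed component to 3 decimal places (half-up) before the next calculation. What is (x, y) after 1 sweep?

Iteration 1:
  x = (10 - (4)·2.000) / (-5) = -0.400
  y = (11 - (4)·-0.400) / (8) = 1.575

(-0.400, 1.575)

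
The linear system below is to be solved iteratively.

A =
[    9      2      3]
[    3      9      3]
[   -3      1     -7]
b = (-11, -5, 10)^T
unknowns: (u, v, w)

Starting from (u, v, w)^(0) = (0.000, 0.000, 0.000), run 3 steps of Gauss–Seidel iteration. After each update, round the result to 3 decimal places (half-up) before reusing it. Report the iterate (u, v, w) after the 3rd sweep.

(-0.885, 0.087, -1.037)

Iteration 1:
  u = (-11 - (2)·0.000 - (3)·0.000) / (9) = -1.222
  v = (-5 - (3)·-1.222 - (3)·0.000) / (9) = -0.148
  w = (10 - (-3)·-1.222 - (1)·-0.148) / (-7) = -0.926
Iteration 2:
  u = (-11 - (2)·-0.148 - (3)·-0.926) / (9) = -0.881
  v = (-5 - (3)·-0.881 - (3)·-0.926) / (9) = 0.047
  w = (10 - (-3)·-0.881 - (1)·0.047) / (-7) = -1.044
Iteration 3:
  u = (-11 - (2)·0.047 - (3)·-1.044) / (9) = -0.885
  v = (-5 - (3)·-0.885 - (3)·-1.044) / (9) = 0.087
  w = (10 - (-3)·-0.885 - (1)·0.087) / (-7) = -1.037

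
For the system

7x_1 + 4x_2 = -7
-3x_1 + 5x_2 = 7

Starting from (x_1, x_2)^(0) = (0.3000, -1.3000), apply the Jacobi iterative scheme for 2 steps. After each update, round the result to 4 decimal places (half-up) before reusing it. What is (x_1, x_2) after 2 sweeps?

(-1.9029, 1.2457)

Iteration 1:
  x_1 = (-7 - (4)·-1.3000) / (7) = -0.2571
  x_2 = (7 - (-3)·0.3000) / (5) = 1.5800
Iteration 2:
  x_1 = (-7 - (4)·1.5800) / (7) = -1.9029
  x_2 = (7 - (-3)·-0.2571) / (5) = 1.2457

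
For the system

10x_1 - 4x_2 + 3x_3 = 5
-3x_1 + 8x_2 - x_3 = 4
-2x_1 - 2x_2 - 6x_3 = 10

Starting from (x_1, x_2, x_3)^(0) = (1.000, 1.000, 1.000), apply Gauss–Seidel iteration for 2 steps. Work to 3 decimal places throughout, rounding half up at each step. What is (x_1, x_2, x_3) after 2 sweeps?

Iteration 1:
  x_1 = (5 - (-4)·1.000 - (3)·1.000) / (10) = 0.600
  x_2 = (4 - (-3)·0.600 - (-1)·1.000) / (8) = 0.850
  x_3 = (10 - (-2)·0.600 - (-2)·0.850) / (-6) = -2.150
Iteration 2:
  x_1 = (5 - (-4)·0.850 - (3)·-2.150) / (10) = 1.485
  x_2 = (4 - (-3)·1.485 - (-1)·-2.150) / (8) = 0.788
  x_3 = (10 - (-2)·1.485 - (-2)·0.788) / (-6) = -2.424

(1.485, 0.788, -2.424)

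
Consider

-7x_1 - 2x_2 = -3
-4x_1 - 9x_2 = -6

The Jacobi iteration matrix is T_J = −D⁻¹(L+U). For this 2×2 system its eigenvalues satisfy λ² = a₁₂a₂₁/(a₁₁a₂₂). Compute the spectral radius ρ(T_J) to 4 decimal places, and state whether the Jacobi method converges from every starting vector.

0.3563

a₁₂a₂₁/(a₁₁a₂₂) = (-2)·(-4) / ((-7)·(-9)) = 0.126984
ρ = √|0.126984| = √0.126984 = 0.3563
ρ < 1, so Jacobi converges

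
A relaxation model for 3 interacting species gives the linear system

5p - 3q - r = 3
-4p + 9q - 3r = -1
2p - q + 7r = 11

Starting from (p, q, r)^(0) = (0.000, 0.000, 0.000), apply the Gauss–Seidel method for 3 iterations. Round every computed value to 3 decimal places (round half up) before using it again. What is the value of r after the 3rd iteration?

1.320

Iteration 1:
  p = (3 - (-3)·0.000 - (-1)·0.000) / (5) = 0.600
  q = (-1 - (-4)·0.600 - (-3)·0.000) / (9) = 0.156
  r = (11 - (2)·0.600 - (-1)·0.156) / (7) = 1.422
Iteration 2:
  p = (3 - (-3)·0.156 - (-1)·1.422) / (5) = 0.978
  q = (-1 - (-4)·0.978 - (-3)·1.422) / (9) = 0.798
  r = (11 - (2)·0.978 - (-1)·0.798) / (7) = 1.406
Iteration 3:
  p = (3 - (-3)·0.798 - (-1)·1.406) / (5) = 1.360
  q = (-1 - (-4)·1.360 - (-3)·1.406) / (9) = 0.962
  r = (11 - (2)·1.360 - (-1)·0.962) / (7) = 1.320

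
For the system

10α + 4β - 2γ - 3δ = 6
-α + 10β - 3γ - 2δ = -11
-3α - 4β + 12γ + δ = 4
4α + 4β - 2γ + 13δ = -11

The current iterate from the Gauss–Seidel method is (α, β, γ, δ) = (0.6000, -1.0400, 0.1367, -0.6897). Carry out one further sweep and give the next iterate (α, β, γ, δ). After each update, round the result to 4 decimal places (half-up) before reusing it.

One sweep:
  α = (6 - (4)·-1.0400 - (-2)·0.1367 - (-3)·-0.6897) / (10) = 0.8364
  β = (-11 - (-1)·0.8364 - (-3)·0.1367 - (-2)·-0.6897) / (10) = -1.1133
  γ = (4 - (-3)·0.8364 - (-4)·-1.1133 - (1)·-0.6897) / (12) = 0.2288
  δ = (-11 - (4)·0.8364 - (4)·-1.1133 - (-2)·0.2288) / (13) = -0.7258

(0.8364, -1.1133, 0.2288, -0.7258)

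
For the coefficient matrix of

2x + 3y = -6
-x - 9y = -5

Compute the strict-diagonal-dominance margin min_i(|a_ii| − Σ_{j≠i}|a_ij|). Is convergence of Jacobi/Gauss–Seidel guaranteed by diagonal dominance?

row 1: |2| − (3) = -1
row 2: |-9| − (1) = 8
minimum over rows = -1 → not strictly diagonally dominant

-1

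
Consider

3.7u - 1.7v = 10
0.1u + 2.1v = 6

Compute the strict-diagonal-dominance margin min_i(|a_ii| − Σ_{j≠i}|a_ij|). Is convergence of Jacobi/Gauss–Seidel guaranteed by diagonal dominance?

row 1: |3.7| − (1.7) = 2
row 2: |2.1| − (0.1) = 2
minimum over rows = 2 → strictly diagonally dominant (convergence guaranteed)

2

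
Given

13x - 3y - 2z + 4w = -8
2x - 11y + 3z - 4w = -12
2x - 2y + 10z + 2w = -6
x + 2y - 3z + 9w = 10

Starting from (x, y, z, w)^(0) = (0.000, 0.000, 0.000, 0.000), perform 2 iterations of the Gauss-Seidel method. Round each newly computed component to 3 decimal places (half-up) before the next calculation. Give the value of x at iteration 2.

Iteration 1:
  x = (-8 - (-3)·0.000 - (-2)·0.000 - (4)·0.000) / (13) = -0.615
  y = (-12 - (2)·-0.615 - (3)·0.000 - (-4)·0.000) / (-11) = 0.979
  z = (-6 - (2)·-0.615 - (-2)·0.979 - (2)·0.000) / (10) = -0.281
  w = (10 - (1)·-0.615 - (2)·0.979 - (-3)·-0.281) / (9) = 0.868
Iteration 2:
  x = (-8 - (-3)·0.979 - (-2)·-0.281 - (4)·0.868) / (13) = -0.700
  y = (-12 - (2)·-0.700 - (3)·-0.281 - (-4)·0.868) / (-11) = 0.571
  z = (-6 - (2)·-0.700 - (-2)·0.571 - (2)·0.868) / (10) = -0.519
  w = (10 - (1)·-0.700 - (2)·0.571 - (-3)·-0.519) / (9) = 0.889

-0.700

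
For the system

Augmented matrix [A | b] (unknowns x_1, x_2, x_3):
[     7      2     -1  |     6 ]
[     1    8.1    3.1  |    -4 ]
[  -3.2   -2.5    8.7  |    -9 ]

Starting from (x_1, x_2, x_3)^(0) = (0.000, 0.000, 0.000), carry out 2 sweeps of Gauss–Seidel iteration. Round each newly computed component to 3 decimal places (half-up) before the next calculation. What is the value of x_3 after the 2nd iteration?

-0.779

Iteration 1:
  x_1 = (6 - (2)·0.000 - (-1)·0.000) / (7) = 0.857
  x_2 = (-4 - (1)·0.857 - (3.1)·0.000) / (8.1) = -0.600
  x_3 = (-9 - (-3.2)·0.857 - (-2.5)·-0.600) / (8.7) = -0.892
Iteration 2:
  x_1 = (6 - (2)·-0.600 - (-1)·-0.892) / (7) = 0.901
  x_2 = (-4 - (1)·0.901 - (3.1)·-0.892) / (8.1) = -0.264
  x_3 = (-9 - (-3.2)·0.901 - (-2.5)·-0.264) / (8.7) = -0.779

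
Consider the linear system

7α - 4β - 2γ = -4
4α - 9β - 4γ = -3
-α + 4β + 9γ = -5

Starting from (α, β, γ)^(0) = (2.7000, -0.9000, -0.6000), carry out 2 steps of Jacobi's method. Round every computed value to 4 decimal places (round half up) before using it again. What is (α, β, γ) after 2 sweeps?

(0.4984, -0.2896, -1.4952)

Iteration 1:
  α = (-4 - (-4)·-0.9000 - (-2)·-0.6000) / (7) = -1.2571
  β = (-3 - (4)·2.7000 - (-4)·-0.6000) / (-9) = 1.8000
  γ = (-5 - (-1)·2.7000 - (4)·-0.9000) / (9) = 0.1444
Iteration 2:
  α = (-4 - (-4)·1.8000 - (-2)·0.1444) / (7) = 0.4984
  β = (-3 - (4)·-1.2571 - (-4)·0.1444) / (-9) = -0.2896
  γ = (-5 - (-1)·-1.2571 - (4)·1.8000) / (9) = -1.4952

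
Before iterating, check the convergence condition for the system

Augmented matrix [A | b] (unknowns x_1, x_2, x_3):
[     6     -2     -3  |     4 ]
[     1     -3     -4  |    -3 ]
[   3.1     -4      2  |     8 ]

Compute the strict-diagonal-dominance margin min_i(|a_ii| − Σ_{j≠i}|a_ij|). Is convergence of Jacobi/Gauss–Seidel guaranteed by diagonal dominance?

row 1: |6| − (2+3) = 1
row 2: |-3| − (1+4) = -2
row 3: |2| − (3.1+4) = -5.1
minimum over rows = -5.1 → not strictly diagonally dominant

-5.1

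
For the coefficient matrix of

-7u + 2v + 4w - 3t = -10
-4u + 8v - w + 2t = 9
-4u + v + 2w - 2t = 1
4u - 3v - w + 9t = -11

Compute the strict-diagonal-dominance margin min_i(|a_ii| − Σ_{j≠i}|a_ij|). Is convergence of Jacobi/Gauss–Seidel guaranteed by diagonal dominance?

-5

row 1: |-7| − (2+4+3) = -2
row 2: |8| − (4+1+2) = 1
row 3: |2| − (4+1+2) = -5
row 4: |9| − (4+3+1) = 1
minimum over rows = -5 → not strictly diagonally dominant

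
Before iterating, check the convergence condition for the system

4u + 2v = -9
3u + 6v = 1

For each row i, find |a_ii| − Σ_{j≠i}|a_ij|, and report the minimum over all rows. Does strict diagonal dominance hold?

row 1: |4| − (2) = 2
row 2: |6| − (3) = 3
minimum over rows = 2 → strictly diagonally dominant (convergence guaranteed)

2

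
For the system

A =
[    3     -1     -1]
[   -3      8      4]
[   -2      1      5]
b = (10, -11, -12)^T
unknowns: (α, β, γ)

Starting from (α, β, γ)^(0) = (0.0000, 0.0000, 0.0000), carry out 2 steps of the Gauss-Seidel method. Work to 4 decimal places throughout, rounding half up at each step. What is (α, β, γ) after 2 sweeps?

(2.9444, 0.2500, -1.2722)

Iteration 1:
  α = (10 - (-1)·0.0000 - (-1)·0.0000) / (3) = 3.3333
  β = (-11 - (-3)·3.3333 - (4)·0.0000) / (8) = -0.1250
  γ = (-12 - (-2)·3.3333 - (1)·-0.1250) / (5) = -1.0417
Iteration 2:
  α = (10 - (-1)·-0.1250 - (-1)·-1.0417) / (3) = 2.9444
  β = (-11 - (-3)·2.9444 - (4)·-1.0417) / (8) = 0.2500
  γ = (-12 - (-2)·2.9444 - (1)·0.2500) / (5) = -1.2722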